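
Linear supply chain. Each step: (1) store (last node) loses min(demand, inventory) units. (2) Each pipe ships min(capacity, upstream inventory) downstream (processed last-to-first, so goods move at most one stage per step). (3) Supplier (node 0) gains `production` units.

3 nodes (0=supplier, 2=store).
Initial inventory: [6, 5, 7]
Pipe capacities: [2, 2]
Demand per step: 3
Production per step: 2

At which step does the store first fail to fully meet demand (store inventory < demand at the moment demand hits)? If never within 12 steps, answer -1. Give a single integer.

Step 1: demand=3,sold=3 ship[1->2]=2 ship[0->1]=2 prod=2 -> [6 5 6]
Step 2: demand=3,sold=3 ship[1->2]=2 ship[0->1]=2 prod=2 -> [6 5 5]
Step 3: demand=3,sold=3 ship[1->2]=2 ship[0->1]=2 prod=2 -> [6 5 4]
Step 4: demand=3,sold=3 ship[1->2]=2 ship[0->1]=2 prod=2 -> [6 5 3]
Step 5: demand=3,sold=3 ship[1->2]=2 ship[0->1]=2 prod=2 -> [6 5 2]
Step 6: demand=3,sold=2 ship[1->2]=2 ship[0->1]=2 prod=2 -> [6 5 2]
Step 7: demand=3,sold=2 ship[1->2]=2 ship[0->1]=2 prod=2 -> [6 5 2]
Step 8: demand=3,sold=2 ship[1->2]=2 ship[0->1]=2 prod=2 -> [6 5 2]
Step 9: demand=3,sold=2 ship[1->2]=2 ship[0->1]=2 prod=2 -> [6 5 2]
Step 10: demand=3,sold=2 ship[1->2]=2 ship[0->1]=2 prod=2 -> [6 5 2]
Step 11: demand=3,sold=2 ship[1->2]=2 ship[0->1]=2 prod=2 -> [6 5 2]
Step 12: demand=3,sold=2 ship[1->2]=2 ship[0->1]=2 prod=2 -> [6 5 2]
First stockout at step 6

6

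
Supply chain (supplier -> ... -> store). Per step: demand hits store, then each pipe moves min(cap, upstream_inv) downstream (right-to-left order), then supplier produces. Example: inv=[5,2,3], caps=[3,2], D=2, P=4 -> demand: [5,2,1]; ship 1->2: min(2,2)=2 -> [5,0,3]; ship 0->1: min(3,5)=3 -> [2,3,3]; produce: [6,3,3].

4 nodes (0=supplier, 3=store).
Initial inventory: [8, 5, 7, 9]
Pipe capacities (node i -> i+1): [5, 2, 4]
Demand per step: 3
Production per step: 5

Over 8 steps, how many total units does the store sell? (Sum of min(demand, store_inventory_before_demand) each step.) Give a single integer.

Answer: 24

Derivation:
Step 1: sold=3 (running total=3) -> [8 8 5 10]
Step 2: sold=3 (running total=6) -> [8 11 3 11]
Step 3: sold=3 (running total=9) -> [8 14 2 11]
Step 4: sold=3 (running total=12) -> [8 17 2 10]
Step 5: sold=3 (running total=15) -> [8 20 2 9]
Step 6: sold=3 (running total=18) -> [8 23 2 8]
Step 7: sold=3 (running total=21) -> [8 26 2 7]
Step 8: sold=3 (running total=24) -> [8 29 2 6]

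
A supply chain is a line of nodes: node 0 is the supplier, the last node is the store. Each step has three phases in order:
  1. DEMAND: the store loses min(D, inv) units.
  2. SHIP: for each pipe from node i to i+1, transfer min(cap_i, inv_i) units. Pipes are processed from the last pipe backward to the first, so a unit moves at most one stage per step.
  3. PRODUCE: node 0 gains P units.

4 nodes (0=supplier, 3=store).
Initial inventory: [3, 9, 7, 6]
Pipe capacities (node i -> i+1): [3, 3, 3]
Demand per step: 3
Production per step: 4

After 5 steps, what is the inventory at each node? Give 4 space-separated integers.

Step 1: demand=3,sold=3 ship[2->3]=3 ship[1->2]=3 ship[0->1]=3 prod=4 -> inv=[4 9 7 6]
Step 2: demand=3,sold=3 ship[2->3]=3 ship[1->2]=3 ship[0->1]=3 prod=4 -> inv=[5 9 7 6]
Step 3: demand=3,sold=3 ship[2->3]=3 ship[1->2]=3 ship[0->1]=3 prod=4 -> inv=[6 9 7 6]
Step 4: demand=3,sold=3 ship[2->3]=3 ship[1->2]=3 ship[0->1]=3 prod=4 -> inv=[7 9 7 6]
Step 5: demand=3,sold=3 ship[2->3]=3 ship[1->2]=3 ship[0->1]=3 prod=4 -> inv=[8 9 7 6]

8 9 7 6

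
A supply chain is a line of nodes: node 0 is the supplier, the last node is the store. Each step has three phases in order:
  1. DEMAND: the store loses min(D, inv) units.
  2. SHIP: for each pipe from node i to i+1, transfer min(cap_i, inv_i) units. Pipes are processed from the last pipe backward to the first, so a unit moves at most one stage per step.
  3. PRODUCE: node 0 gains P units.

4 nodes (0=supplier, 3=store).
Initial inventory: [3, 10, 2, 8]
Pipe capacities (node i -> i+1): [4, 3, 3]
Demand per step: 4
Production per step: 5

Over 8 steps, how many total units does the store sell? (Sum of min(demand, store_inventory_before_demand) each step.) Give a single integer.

Step 1: sold=4 (running total=4) -> [5 10 3 6]
Step 2: sold=4 (running total=8) -> [6 11 3 5]
Step 3: sold=4 (running total=12) -> [7 12 3 4]
Step 4: sold=4 (running total=16) -> [8 13 3 3]
Step 5: sold=3 (running total=19) -> [9 14 3 3]
Step 6: sold=3 (running total=22) -> [10 15 3 3]
Step 7: sold=3 (running total=25) -> [11 16 3 3]
Step 8: sold=3 (running total=28) -> [12 17 3 3]

Answer: 28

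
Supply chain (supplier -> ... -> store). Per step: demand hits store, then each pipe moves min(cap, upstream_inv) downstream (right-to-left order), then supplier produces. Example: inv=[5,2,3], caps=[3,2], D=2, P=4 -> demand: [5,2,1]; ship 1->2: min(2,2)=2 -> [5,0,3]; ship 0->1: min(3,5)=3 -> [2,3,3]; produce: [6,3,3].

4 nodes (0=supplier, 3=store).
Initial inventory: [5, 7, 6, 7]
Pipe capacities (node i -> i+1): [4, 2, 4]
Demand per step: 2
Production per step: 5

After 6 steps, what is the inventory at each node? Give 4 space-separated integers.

Step 1: demand=2,sold=2 ship[2->3]=4 ship[1->2]=2 ship[0->1]=4 prod=5 -> inv=[6 9 4 9]
Step 2: demand=2,sold=2 ship[2->3]=4 ship[1->2]=2 ship[0->1]=4 prod=5 -> inv=[7 11 2 11]
Step 3: demand=2,sold=2 ship[2->3]=2 ship[1->2]=2 ship[0->1]=4 prod=5 -> inv=[8 13 2 11]
Step 4: demand=2,sold=2 ship[2->3]=2 ship[1->2]=2 ship[0->1]=4 prod=5 -> inv=[9 15 2 11]
Step 5: demand=2,sold=2 ship[2->3]=2 ship[1->2]=2 ship[0->1]=4 prod=5 -> inv=[10 17 2 11]
Step 6: demand=2,sold=2 ship[2->3]=2 ship[1->2]=2 ship[0->1]=4 prod=5 -> inv=[11 19 2 11]

11 19 2 11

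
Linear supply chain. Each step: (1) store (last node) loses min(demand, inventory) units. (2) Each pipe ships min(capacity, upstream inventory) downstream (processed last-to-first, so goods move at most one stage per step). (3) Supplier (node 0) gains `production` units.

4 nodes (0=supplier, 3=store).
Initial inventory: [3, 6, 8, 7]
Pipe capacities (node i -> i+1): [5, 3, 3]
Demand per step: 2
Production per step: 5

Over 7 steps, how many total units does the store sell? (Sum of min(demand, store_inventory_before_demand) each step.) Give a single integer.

Answer: 14

Derivation:
Step 1: sold=2 (running total=2) -> [5 6 8 8]
Step 2: sold=2 (running total=4) -> [5 8 8 9]
Step 3: sold=2 (running total=6) -> [5 10 8 10]
Step 4: sold=2 (running total=8) -> [5 12 8 11]
Step 5: sold=2 (running total=10) -> [5 14 8 12]
Step 6: sold=2 (running total=12) -> [5 16 8 13]
Step 7: sold=2 (running total=14) -> [5 18 8 14]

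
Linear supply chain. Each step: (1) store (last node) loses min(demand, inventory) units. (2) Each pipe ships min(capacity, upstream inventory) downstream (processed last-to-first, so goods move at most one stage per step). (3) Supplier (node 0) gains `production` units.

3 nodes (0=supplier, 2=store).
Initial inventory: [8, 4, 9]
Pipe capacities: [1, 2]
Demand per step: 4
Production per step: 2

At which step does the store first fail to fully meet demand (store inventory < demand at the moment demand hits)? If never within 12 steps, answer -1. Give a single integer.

Step 1: demand=4,sold=4 ship[1->2]=2 ship[0->1]=1 prod=2 -> [9 3 7]
Step 2: demand=4,sold=4 ship[1->2]=2 ship[0->1]=1 prod=2 -> [10 2 5]
Step 3: demand=4,sold=4 ship[1->2]=2 ship[0->1]=1 prod=2 -> [11 1 3]
Step 4: demand=4,sold=3 ship[1->2]=1 ship[0->1]=1 prod=2 -> [12 1 1]
Step 5: demand=4,sold=1 ship[1->2]=1 ship[0->1]=1 prod=2 -> [13 1 1]
Step 6: demand=4,sold=1 ship[1->2]=1 ship[0->1]=1 prod=2 -> [14 1 1]
Step 7: demand=4,sold=1 ship[1->2]=1 ship[0->1]=1 prod=2 -> [15 1 1]
Step 8: demand=4,sold=1 ship[1->2]=1 ship[0->1]=1 prod=2 -> [16 1 1]
Step 9: demand=4,sold=1 ship[1->2]=1 ship[0->1]=1 prod=2 -> [17 1 1]
Step 10: demand=4,sold=1 ship[1->2]=1 ship[0->1]=1 prod=2 -> [18 1 1]
Step 11: demand=4,sold=1 ship[1->2]=1 ship[0->1]=1 prod=2 -> [19 1 1]
Step 12: demand=4,sold=1 ship[1->2]=1 ship[0->1]=1 prod=2 -> [20 1 1]
First stockout at step 4

4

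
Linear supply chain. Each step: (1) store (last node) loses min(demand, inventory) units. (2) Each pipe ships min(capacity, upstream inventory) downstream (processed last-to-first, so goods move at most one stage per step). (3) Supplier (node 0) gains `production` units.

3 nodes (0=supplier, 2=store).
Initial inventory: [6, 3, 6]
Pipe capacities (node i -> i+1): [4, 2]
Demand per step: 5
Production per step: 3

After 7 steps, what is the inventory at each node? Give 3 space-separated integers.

Step 1: demand=5,sold=5 ship[1->2]=2 ship[0->1]=4 prod=3 -> inv=[5 5 3]
Step 2: demand=5,sold=3 ship[1->2]=2 ship[0->1]=4 prod=3 -> inv=[4 7 2]
Step 3: demand=5,sold=2 ship[1->2]=2 ship[0->1]=4 prod=3 -> inv=[3 9 2]
Step 4: demand=5,sold=2 ship[1->2]=2 ship[0->1]=3 prod=3 -> inv=[3 10 2]
Step 5: demand=5,sold=2 ship[1->2]=2 ship[0->1]=3 prod=3 -> inv=[3 11 2]
Step 6: demand=5,sold=2 ship[1->2]=2 ship[0->1]=3 prod=3 -> inv=[3 12 2]
Step 7: demand=5,sold=2 ship[1->2]=2 ship[0->1]=3 prod=3 -> inv=[3 13 2]

3 13 2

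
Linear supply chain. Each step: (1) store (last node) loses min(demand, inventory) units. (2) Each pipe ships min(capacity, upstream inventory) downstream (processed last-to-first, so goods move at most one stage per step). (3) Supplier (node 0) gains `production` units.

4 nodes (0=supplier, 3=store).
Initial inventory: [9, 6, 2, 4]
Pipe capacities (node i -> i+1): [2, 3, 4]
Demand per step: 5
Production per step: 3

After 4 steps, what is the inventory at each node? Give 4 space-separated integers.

Step 1: demand=5,sold=4 ship[2->3]=2 ship[1->2]=3 ship[0->1]=2 prod=3 -> inv=[10 5 3 2]
Step 2: demand=5,sold=2 ship[2->3]=3 ship[1->2]=3 ship[0->1]=2 prod=3 -> inv=[11 4 3 3]
Step 3: demand=5,sold=3 ship[2->3]=3 ship[1->2]=3 ship[0->1]=2 prod=3 -> inv=[12 3 3 3]
Step 4: demand=5,sold=3 ship[2->3]=3 ship[1->2]=3 ship[0->1]=2 prod=3 -> inv=[13 2 3 3]

13 2 3 3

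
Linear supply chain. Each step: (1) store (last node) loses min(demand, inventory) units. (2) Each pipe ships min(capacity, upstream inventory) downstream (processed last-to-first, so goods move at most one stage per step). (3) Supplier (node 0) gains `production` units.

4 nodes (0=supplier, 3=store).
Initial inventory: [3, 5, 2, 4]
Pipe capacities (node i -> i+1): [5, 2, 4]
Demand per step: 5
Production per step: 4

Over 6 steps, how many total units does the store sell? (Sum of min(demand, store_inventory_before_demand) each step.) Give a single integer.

Step 1: sold=4 (running total=4) -> [4 6 2 2]
Step 2: sold=2 (running total=6) -> [4 8 2 2]
Step 3: sold=2 (running total=8) -> [4 10 2 2]
Step 4: sold=2 (running total=10) -> [4 12 2 2]
Step 5: sold=2 (running total=12) -> [4 14 2 2]
Step 6: sold=2 (running total=14) -> [4 16 2 2]

Answer: 14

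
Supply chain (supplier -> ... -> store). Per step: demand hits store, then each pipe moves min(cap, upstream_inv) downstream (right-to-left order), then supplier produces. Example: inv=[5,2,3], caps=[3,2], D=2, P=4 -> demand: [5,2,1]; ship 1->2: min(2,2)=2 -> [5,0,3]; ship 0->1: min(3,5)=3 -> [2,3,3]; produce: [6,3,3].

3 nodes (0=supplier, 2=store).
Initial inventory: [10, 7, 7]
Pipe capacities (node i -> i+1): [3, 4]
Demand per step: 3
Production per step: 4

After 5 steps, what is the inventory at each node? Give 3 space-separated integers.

Step 1: demand=3,sold=3 ship[1->2]=4 ship[0->1]=3 prod=4 -> inv=[11 6 8]
Step 2: demand=3,sold=3 ship[1->2]=4 ship[0->1]=3 prod=4 -> inv=[12 5 9]
Step 3: demand=3,sold=3 ship[1->2]=4 ship[0->1]=3 prod=4 -> inv=[13 4 10]
Step 4: demand=3,sold=3 ship[1->2]=4 ship[0->1]=3 prod=4 -> inv=[14 3 11]
Step 5: demand=3,sold=3 ship[1->2]=3 ship[0->1]=3 prod=4 -> inv=[15 3 11]

15 3 11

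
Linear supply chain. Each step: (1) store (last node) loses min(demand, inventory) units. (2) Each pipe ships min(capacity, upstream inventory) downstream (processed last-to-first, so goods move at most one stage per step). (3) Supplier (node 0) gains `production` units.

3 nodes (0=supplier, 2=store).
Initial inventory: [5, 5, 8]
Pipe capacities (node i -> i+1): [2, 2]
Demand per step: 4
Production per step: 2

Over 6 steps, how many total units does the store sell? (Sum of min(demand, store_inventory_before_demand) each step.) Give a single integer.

Step 1: sold=4 (running total=4) -> [5 5 6]
Step 2: sold=4 (running total=8) -> [5 5 4]
Step 3: sold=4 (running total=12) -> [5 5 2]
Step 4: sold=2 (running total=14) -> [5 5 2]
Step 5: sold=2 (running total=16) -> [5 5 2]
Step 6: sold=2 (running total=18) -> [5 5 2]

Answer: 18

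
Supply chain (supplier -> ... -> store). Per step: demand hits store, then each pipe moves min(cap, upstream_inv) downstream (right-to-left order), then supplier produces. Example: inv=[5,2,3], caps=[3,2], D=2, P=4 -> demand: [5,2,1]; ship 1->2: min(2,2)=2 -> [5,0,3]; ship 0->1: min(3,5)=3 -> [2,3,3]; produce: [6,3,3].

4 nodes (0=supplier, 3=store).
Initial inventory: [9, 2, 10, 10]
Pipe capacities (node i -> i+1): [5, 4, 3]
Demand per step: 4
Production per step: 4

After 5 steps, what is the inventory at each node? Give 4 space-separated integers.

Step 1: demand=4,sold=4 ship[2->3]=3 ship[1->2]=2 ship[0->1]=5 prod=4 -> inv=[8 5 9 9]
Step 2: demand=4,sold=4 ship[2->3]=3 ship[1->2]=4 ship[0->1]=5 prod=4 -> inv=[7 6 10 8]
Step 3: demand=4,sold=4 ship[2->3]=3 ship[1->2]=4 ship[0->1]=5 prod=4 -> inv=[6 7 11 7]
Step 4: demand=4,sold=4 ship[2->3]=3 ship[1->2]=4 ship[0->1]=5 prod=4 -> inv=[5 8 12 6]
Step 5: demand=4,sold=4 ship[2->3]=3 ship[1->2]=4 ship[0->1]=5 prod=4 -> inv=[4 9 13 5]

4 9 13 5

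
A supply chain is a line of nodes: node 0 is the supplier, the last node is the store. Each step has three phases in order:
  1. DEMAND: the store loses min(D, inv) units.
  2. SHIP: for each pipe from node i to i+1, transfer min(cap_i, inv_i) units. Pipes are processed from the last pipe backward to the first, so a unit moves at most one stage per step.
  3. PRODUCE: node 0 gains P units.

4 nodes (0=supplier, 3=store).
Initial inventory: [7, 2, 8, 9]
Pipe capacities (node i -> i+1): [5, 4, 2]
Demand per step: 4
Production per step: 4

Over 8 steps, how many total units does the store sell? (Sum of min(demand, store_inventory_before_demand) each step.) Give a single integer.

Step 1: sold=4 (running total=4) -> [6 5 8 7]
Step 2: sold=4 (running total=8) -> [5 6 10 5]
Step 3: sold=4 (running total=12) -> [4 7 12 3]
Step 4: sold=3 (running total=15) -> [4 7 14 2]
Step 5: sold=2 (running total=17) -> [4 7 16 2]
Step 6: sold=2 (running total=19) -> [4 7 18 2]
Step 7: sold=2 (running total=21) -> [4 7 20 2]
Step 8: sold=2 (running total=23) -> [4 7 22 2]

Answer: 23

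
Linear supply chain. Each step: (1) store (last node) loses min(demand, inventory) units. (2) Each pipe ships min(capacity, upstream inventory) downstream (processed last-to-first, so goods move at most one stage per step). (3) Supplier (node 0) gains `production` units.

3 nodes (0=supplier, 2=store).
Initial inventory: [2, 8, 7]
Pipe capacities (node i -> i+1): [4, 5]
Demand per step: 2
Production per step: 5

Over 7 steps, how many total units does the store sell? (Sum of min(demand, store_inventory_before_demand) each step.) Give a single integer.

Step 1: sold=2 (running total=2) -> [5 5 10]
Step 2: sold=2 (running total=4) -> [6 4 13]
Step 3: sold=2 (running total=6) -> [7 4 15]
Step 4: sold=2 (running total=8) -> [8 4 17]
Step 5: sold=2 (running total=10) -> [9 4 19]
Step 6: sold=2 (running total=12) -> [10 4 21]
Step 7: sold=2 (running total=14) -> [11 4 23]

Answer: 14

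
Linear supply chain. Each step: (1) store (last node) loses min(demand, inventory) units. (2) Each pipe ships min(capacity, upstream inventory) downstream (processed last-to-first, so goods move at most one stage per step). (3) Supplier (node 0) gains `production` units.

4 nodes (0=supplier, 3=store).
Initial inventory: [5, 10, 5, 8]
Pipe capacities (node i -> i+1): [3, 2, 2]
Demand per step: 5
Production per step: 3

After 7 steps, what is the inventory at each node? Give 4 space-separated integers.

Step 1: demand=5,sold=5 ship[2->3]=2 ship[1->2]=2 ship[0->1]=3 prod=3 -> inv=[5 11 5 5]
Step 2: demand=5,sold=5 ship[2->3]=2 ship[1->2]=2 ship[0->1]=3 prod=3 -> inv=[5 12 5 2]
Step 3: demand=5,sold=2 ship[2->3]=2 ship[1->2]=2 ship[0->1]=3 prod=3 -> inv=[5 13 5 2]
Step 4: demand=5,sold=2 ship[2->3]=2 ship[1->2]=2 ship[0->1]=3 prod=3 -> inv=[5 14 5 2]
Step 5: demand=5,sold=2 ship[2->3]=2 ship[1->2]=2 ship[0->1]=3 prod=3 -> inv=[5 15 5 2]
Step 6: demand=5,sold=2 ship[2->3]=2 ship[1->2]=2 ship[0->1]=3 prod=3 -> inv=[5 16 5 2]
Step 7: demand=5,sold=2 ship[2->3]=2 ship[1->2]=2 ship[0->1]=3 prod=3 -> inv=[5 17 5 2]

5 17 5 2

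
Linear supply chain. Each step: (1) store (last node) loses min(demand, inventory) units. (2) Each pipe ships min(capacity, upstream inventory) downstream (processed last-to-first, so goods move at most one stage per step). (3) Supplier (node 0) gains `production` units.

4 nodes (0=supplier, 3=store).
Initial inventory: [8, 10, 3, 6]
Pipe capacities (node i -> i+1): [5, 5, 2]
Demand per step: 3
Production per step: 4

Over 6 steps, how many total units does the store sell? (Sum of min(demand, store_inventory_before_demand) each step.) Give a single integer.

Answer: 16

Derivation:
Step 1: sold=3 (running total=3) -> [7 10 6 5]
Step 2: sold=3 (running total=6) -> [6 10 9 4]
Step 3: sold=3 (running total=9) -> [5 10 12 3]
Step 4: sold=3 (running total=12) -> [4 10 15 2]
Step 5: sold=2 (running total=14) -> [4 9 18 2]
Step 6: sold=2 (running total=16) -> [4 8 21 2]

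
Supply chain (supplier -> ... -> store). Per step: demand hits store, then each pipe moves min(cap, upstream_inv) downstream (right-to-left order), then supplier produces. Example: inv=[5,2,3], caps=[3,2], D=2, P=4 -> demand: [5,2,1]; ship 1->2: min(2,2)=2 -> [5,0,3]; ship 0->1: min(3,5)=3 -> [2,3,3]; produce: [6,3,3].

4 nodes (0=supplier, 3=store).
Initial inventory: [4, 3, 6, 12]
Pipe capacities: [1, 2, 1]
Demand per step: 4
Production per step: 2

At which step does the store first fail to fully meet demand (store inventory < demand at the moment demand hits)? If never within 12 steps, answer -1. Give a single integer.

Step 1: demand=4,sold=4 ship[2->3]=1 ship[1->2]=2 ship[0->1]=1 prod=2 -> [5 2 7 9]
Step 2: demand=4,sold=4 ship[2->3]=1 ship[1->2]=2 ship[0->1]=1 prod=2 -> [6 1 8 6]
Step 3: demand=4,sold=4 ship[2->3]=1 ship[1->2]=1 ship[0->1]=1 prod=2 -> [7 1 8 3]
Step 4: demand=4,sold=3 ship[2->3]=1 ship[1->2]=1 ship[0->1]=1 prod=2 -> [8 1 8 1]
Step 5: demand=4,sold=1 ship[2->3]=1 ship[1->2]=1 ship[0->1]=1 prod=2 -> [9 1 8 1]
Step 6: demand=4,sold=1 ship[2->3]=1 ship[1->2]=1 ship[0->1]=1 prod=2 -> [10 1 8 1]
Step 7: demand=4,sold=1 ship[2->3]=1 ship[1->2]=1 ship[0->1]=1 prod=2 -> [11 1 8 1]
Step 8: demand=4,sold=1 ship[2->3]=1 ship[1->2]=1 ship[0->1]=1 prod=2 -> [12 1 8 1]
Step 9: demand=4,sold=1 ship[2->3]=1 ship[1->2]=1 ship[0->1]=1 prod=2 -> [13 1 8 1]
Step 10: demand=4,sold=1 ship[2->3]=1 ship[1->2]=1 ship[0->1]=1 prod=2 -> [14 1 8 1]
Step 11: demand=4,sold=1 ship[2->3]=1 ship[1->2]=1 ship[0->1]=1 prod=2 -> [15 1 8 1]
Step 12: demand=4,sold=1 ship[2->3]=1 ship[1->2]=1 ship[0->1]=1 prod=2 -> [16 1 8 1]
First stockout at step 4

4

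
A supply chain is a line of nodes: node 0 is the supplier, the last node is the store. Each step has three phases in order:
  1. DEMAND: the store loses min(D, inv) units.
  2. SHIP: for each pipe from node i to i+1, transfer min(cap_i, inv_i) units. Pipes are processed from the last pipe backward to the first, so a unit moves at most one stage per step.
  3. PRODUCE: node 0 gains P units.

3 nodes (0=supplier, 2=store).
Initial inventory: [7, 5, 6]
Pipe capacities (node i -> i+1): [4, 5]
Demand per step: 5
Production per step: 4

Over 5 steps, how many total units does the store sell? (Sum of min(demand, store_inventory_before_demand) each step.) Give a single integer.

Step 1: sold=5 (running total=5) -> [7 4 6]
Step 2: sold=5 (running total=10) -> [7 4 5]
Step 3: sold=5 (running total=15) -> [7 4 4]
Step 4: sold=4 (running total=19) -> [7 4 4]
Step 5: sold=4 (running total=23) -> [7 4 4]

Answer: 23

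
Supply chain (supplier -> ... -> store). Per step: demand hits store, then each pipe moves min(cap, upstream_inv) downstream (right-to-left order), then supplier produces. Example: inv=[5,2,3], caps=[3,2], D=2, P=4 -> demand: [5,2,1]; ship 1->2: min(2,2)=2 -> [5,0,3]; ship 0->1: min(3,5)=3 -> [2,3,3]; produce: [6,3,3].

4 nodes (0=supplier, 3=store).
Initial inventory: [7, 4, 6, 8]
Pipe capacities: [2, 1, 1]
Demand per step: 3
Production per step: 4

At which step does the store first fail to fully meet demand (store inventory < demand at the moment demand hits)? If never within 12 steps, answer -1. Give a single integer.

Step 1: demand=3,sold=3 ship[2->3]=1 ship[1->2]=1 ship[0->1]=2 prod=4 -> [9 5 6 6]
Step 2: demand=3,sold=3 ship[2->3]=1 ship[1->2]=1 ship[0->1]=2 prod=4 -> [11 6 6 4]
Step 3: demand=3,sold=3 ship[2->3]=1 ship[1->2]=1 ship[0->1]=2 prod=4 -> [13 7 6 2]
Step 4: demand=3,sold=2 ship[2->3]=1 ship[1->2]=1 ship[0->1]=2 prod=4 -> [15 8 6 1]
Step 5: demand=3,sold=1 ship[2->3]=1 ship[1->2]=1 ship[0->1]=2 prod=4 -> [17 9 6 1]
Step 6: demand=3,sold=1 ship[2->3]=1 ship[1->2]=1 ship[0->1]=2 prod=4 -> [19 10 6 1]
Step 7: demand=3,sold=1 ship[2->3]=1 ship[1->2]=1 ship[0->1]=2 prod=4 -> [21 11 6 1]
Step 8: demand=3,sold=1 ship[2->3]=1 ship[1->2]=1 ship[0->1]=2 prod=4 -> [23 12 6 1]
Step 9: demand=3,sold=1 ship[2->3]=1 ship[1->2]=1 ship[0->1]=2 prod=4 -> [25 13 6 1]
Step 10: demand=3,sold=1 ship[2->3]=1 ship[1->2]=1 ship[0->1]=2 prod=4 -> [27 14 6 1]
Step 11: demand=3,sold=1 ship[2->3]=1 ship[1->2]=1 ship[0->1]=2 prod=4 -> [29 15 6 1]
Step 12: demand=3,sold=1 ship[2->3]=1 ship[1->2]=1 ship[0->1]=2 prod=4 -> [31 16 6 1]
First stockout at step 4

4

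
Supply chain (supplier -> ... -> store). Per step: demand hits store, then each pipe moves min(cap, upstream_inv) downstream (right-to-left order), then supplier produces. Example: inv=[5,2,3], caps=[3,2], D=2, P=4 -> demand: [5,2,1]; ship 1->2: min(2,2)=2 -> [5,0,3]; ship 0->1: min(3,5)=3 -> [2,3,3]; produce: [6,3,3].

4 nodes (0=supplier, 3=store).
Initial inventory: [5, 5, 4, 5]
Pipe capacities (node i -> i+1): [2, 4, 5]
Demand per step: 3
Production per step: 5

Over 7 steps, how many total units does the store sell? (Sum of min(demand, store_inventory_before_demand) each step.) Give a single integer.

Answer: 21

Derivation:
Step 1: sold=3 (running total=3) -> [8 3 4 6]
Step 2: sold=3 (running total=6) -> [11 2 3 7]
Step 3: sold=3 (running total=9) -> [14 2 2 7]
Step 4: sold=3 (running total=12) -> [17 2 2 6]
Step 5: sold=3 (running total=15) -> [20 2 2 5]
Step 6: sold=3 (running total=18) -> [23 2 2 4]
Step 7: sold=3 (running total=21) -> [26 2 2 3]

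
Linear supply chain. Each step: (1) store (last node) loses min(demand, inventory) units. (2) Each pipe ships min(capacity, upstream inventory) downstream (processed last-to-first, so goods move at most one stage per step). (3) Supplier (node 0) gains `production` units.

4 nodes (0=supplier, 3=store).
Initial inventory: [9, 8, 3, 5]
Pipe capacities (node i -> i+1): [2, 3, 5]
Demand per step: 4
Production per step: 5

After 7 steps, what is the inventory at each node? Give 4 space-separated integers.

Step 1: demand=4,sold=4 ship[2->3]=3 ship[1->2]=3 ship[0->1]=2 prod=5 -> inv=[12 7 3 4]
Step 2: demand=4,sold=4 ship[2->3]=3 ship[1->2]=3 ship[0->1]=2 prod=5 -> inv=[15 6 3 3]
Step 3: demand=4,sold=3 ship[2->3]=3 ship[1->2]=3 ship[0->1]=2 prod=5 -> inv=[18 5 3 3]
Step 4: demand=4,sold=3 ship[2->3]=3 ship[1->2]=3 ship[0->1]=2 prod=5 -> inv=[21 4 3 3]
Step 5: demand=4,sold=3 ship[2->3]=3 ship[1->2]=3 ship[0->1]=2 prod=5 -> inv=[24 3 3 3]
Step 6: demand=4,sold=3 ship[2->3]=3 ship[1->2]=3 ship[0->1]=2 prod=5 -> inv=[27 2 3 3]
Step 7: demand=4,sold=3 ship[2->3]=3 ship[1->2]=2 ship[0->1]=2 prod=5 -> inv=[30 2 2 3]

30 2 2 3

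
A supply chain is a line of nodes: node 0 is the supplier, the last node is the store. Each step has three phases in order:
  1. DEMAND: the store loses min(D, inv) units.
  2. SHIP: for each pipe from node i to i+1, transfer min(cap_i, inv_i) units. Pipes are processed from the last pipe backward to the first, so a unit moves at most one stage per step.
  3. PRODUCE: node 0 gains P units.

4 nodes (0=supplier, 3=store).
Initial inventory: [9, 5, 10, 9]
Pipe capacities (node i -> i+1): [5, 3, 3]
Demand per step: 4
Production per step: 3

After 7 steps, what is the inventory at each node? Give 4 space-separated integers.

Step 1: demand=4,sold=4 ship[2->3]=3 ship[1->2]=3 ship[0->1]=5 prod=3 -> inv=[7 7 10 8]
Step 2: demand=4,sold=4 ship[2->3]=3 ship[1->2]=3 ship[0->1]=5 prod=3 -> inv=[5 9 10 7]
Step 3: demand=4,sold=4 ship[2->3]=3 ship[1->2]=3 ship[0->1]=5 prod=3 -> inv=[3 11 10 6]
Step 4: demand=4,sold=4 ship[2->3]=3 ship[1->2]=3 ship[0->1]=3 prod=3 -> inv=[3 11 10 5]
Step 5: demand=4,sold=4 ship[2->3]=3 ship[1->2]=3 ship[0->1]=3 prod=3 -> inv=[3 11 10 4]
Step 6: demand=4,sold=4 ship[2->3]=3 ship[1->2]=3 ship[0->1]=3 prod=3 -> inv=[3 11 10 3]
Step 7: demand=4,sold=3 ship[2->3]=3 ship[1->2]=3 ship[0->1]=3 prod=3 -> inv=[3 11 10 3]

3 11 10 3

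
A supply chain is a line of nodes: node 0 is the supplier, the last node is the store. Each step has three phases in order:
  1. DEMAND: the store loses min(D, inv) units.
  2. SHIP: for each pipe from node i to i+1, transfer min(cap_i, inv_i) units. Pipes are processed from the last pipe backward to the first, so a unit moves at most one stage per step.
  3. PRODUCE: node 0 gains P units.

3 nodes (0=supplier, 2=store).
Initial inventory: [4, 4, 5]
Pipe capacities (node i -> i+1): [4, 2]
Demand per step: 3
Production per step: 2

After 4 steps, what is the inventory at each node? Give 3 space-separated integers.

Step 1: demand=3,sold=3 ship[1->2]=2 ship[0->1]=4 prod=2 -> inv=[2 6 4]
Step 2: demand=3,sold=3 ship[1->2]=2 ship[0->1]=2 prod=2 -> inv=[2 6 3]
Step 3: demand=3,sold=3 ship[1->2]=2 ship[0->1]=2 prod=2 -> inv=[2 6 2]
Step 4: demand=3,sold=2 ship[1->2]=2 ship[0->1]=2 prod=2 -> inv=[2 6 2]

2 6 2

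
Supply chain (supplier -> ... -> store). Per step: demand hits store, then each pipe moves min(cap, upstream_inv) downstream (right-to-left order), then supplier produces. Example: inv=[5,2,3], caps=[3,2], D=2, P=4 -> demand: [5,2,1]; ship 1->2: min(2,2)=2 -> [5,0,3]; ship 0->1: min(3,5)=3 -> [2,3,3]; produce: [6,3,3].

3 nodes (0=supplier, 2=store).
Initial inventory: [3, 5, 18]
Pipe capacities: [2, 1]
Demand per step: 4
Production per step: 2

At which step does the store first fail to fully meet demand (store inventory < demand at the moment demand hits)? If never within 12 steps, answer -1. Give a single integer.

Step 1: demand=4,sold=4 ship[1->2]=1 ship[0->1]=2 prod=2 -> [3 6 15]
Step 2: demand=4,sold=4 ship[1->2]=1 ship[0->1]=2 prod=2 -> [3 7 12]
Step 3: demand=4,sold=4 ship[1->2]=1 ship[0->1]=2 prod=2 -> [3 8 9]
Step 4: demand=4,sold=4 ship[1->2]=1 ship[0->1]=2 prod=2 -> [3 9 6]
Step 5: demand=4,sold=4 ship[1->2]=1 ship[0->1]=2 prod=2 -> [3 10 3]
Step 6: demand=4,sold=3 ship[1->2]=1 ship[0->1]=2 prod=2 -> [3 11 1]
Step 7: demand=4,sold=1 ship[1->2]=1 ship[0->1]=2 prod=2 -> [3 12 1]
Step 8: demand=4,sold=1 ship[1->2]=1 ship[0->1]=2 prod=2 -> [3 13 1]
Step 9: demand=4,sold=1 ship[1->2]=1 ship[0->1]=2 prod=2 -> [3 14 1]
Step 10: demand=4,sold=1 ship[1->2]=1 ship[0->1]=2 prod=2 -> [3 15 1]
Step 11: demand=4,sold=1 ship[1->2]=1 ship[0->1]=2 prod=2 -> [3 16 1]
Step 12: demand=4,sold=1 ship[1->2]=1 ship[0->1]=2 prod=2 -> [3 17 1]
First stockout at step 6

6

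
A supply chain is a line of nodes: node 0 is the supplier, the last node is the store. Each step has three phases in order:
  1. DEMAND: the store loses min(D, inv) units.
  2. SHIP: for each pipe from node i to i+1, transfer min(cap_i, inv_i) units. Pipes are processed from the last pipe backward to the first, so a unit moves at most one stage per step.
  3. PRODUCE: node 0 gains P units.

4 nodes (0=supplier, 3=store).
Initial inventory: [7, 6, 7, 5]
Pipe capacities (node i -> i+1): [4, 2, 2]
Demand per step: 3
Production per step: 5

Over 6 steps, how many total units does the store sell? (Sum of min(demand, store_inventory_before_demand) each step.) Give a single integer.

Step 1: sold=3 (running total=3) -> [8 8 7 4]
Step 2: sold=3 (running total=6) -> [9 10 7 3]
Step 3: sold=3 (running total=9) -> [10 12 7 2]
Step 4: sold=2 (running total=11) -> [11 14 7 2]
Step 5: sold=2 (running total=13) -> [12 16 7 2]
Step 6: sold=2 (running total=15) -> [13 18 7 2]

Answer: 15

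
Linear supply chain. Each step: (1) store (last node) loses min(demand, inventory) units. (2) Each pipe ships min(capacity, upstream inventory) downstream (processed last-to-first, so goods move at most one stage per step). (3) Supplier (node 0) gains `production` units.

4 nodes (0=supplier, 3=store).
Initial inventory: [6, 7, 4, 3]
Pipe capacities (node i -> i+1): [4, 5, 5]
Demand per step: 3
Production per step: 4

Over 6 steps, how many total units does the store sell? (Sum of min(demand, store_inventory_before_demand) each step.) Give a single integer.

Step 1: sold=3 (running total=3) -> [6 6 5 4]
Step 2: sold=3 (running total=6) -> [6 5 5 6]
Step 3: sold=3 (running total=9) -> [6 4 5 8]
Step 4: sold=3 (running total=12) -> [6 4 4 10]
Step 5: sold=3 (running total=15) -> [6 4 4 11]
Step 6: sold=3 (running total=18) -> [6 4 4 12]

Answer: 18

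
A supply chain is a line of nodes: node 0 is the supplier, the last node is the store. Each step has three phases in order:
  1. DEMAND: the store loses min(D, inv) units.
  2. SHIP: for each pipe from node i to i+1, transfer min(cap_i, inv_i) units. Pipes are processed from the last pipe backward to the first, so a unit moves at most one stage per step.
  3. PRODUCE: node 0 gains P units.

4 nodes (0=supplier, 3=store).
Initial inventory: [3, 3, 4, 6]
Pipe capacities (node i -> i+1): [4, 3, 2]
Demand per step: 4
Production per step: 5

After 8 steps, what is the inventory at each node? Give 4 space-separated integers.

Step 1: demand=4,sold=4 ship[2->3]=2 ship[1->2]=3 ship[0->1]=3 prod=5 -> inv=[5 3 5 4]
Step 2: demand=4,sold=4 ship[2->3]=2 ship[1->2]=3 ship[0->1]=4 prod=5 -> inv=[6 4 6 2]
Step 3: demand=4,sold=2 ship[2->3]=2 ship[1->2]=3 ship[0->1]=4 prod=5 -> inv=[7 5 7 2]
Step 4: demand=4,sold=2 ship[2->3]=2 ship[1->2]=3 ship[0->1]=4 prod=5 -> inv=[8 6 8 2]
Step 5: demand=4,sold=2 ship[2->3]=2 ship[1->2]=3 ship[0->1]=4 prod=5 -> inv=[9 7 9 2]
Step 6: demand=4,sold=2 ship[2->3]=2 ship[1->2]=3 ship[0->1]=4 prod=5 -> inv=[10 8 10 2]
Step 7: demand=4,sold=2 ship[2->3]=2 ship[1->2]=3 ship[0->1]=4 prod=5 -> inv=[11 9 11 2]
Step 8: demand=4,sold=2 ship[2->3]=2 ship[1->2]=3 ship[0->1]=4 prod=5 -> inv=[12 10 12 2]

12 10 12 2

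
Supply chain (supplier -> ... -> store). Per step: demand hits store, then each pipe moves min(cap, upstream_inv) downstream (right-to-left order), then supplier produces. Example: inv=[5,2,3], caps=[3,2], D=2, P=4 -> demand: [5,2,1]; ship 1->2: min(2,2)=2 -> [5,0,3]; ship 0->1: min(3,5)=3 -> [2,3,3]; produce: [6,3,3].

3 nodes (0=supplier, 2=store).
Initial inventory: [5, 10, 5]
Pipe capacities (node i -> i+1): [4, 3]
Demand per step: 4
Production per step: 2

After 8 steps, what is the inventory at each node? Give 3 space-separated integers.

Step 1: demand=4,sold=4 ship[1->2]=3 ship[0->1]=4 prod=2 -> inv=[3 11 4]
Step 2: demand=4,sold=4 ship[1->2]=3 ship[0->1]=3 prod=2 -> inv=[2 11 3]
Step 3: demand=4,sold=3 ship[1->2]=3 ship[0->1]=2 prod=2 -> inv=[2 10 3]
Step 4: demand=4,sold=3 ship[1->2]=3 ship[0->1]=2 prod=2 -> inv=[2 9 3]
Step 5: demand=4,sold=3 ship[1->2]=3 ship[0->1]=2 prod=2 -> inv=[2 8 3]
Step 6: demand=4,sold=3 ship[1->2]=3 ship[0->1]=2 prod=2 -> inv=[2 7 3]
Step 7: demand=4,sold=3 ship[1->2]=3 ship[0->1]=2 prod=2 -> inv=[2 6 3]
Step 8: demand=4,sold=3 ship[1->2]=3 ship[0->1]=2 prod=2 -> inv=[2 5 3]

2 5 3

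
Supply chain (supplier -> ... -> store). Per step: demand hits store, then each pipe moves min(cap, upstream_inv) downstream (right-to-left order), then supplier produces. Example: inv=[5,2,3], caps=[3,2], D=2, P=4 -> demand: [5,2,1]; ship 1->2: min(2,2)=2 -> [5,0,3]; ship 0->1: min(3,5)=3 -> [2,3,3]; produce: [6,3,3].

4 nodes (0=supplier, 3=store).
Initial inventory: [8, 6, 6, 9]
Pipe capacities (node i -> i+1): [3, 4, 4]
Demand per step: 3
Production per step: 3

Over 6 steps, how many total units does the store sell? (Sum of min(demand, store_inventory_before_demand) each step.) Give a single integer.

Step 1: sold=3 (running total=3) -> [8 5 6 10]
Step 2: sold=3 (running total=6) -> [8 4 6 11]
Step 3: sold=3 (running total=9) -> [8 3 6 12]
Step 4: sold=3 (running total=12) -> [8 3 5 13]
Step 5: sold=3 (running total=15) -> [8 3 4 14]
Step 6: sold=3 (running total=18) -> [8 3 3 15]

Answer: 18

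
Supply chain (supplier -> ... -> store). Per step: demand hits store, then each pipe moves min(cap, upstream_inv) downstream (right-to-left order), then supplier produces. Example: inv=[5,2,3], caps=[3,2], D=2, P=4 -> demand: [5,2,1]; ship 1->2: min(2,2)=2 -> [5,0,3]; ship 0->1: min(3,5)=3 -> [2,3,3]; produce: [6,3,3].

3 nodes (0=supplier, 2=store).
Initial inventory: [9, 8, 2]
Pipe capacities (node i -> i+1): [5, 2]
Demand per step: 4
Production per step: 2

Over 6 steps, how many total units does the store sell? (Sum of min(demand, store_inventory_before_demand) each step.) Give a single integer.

Answer: 12

Derivation:
Step 1: sold=2 (running total=2) -> [6 11 2]
Step 2: sold=2 (running total=4) -> [3 14 2]
Step 3: sold=2 (running total=6) -> [2 15 2]
Step 4: sold=2 (running total=8) -> [2 15 2]
Step 5: sold=2 (running total=10) -> [2 15 2]
Step 6: sold=2 (running total=12) -> [2 15 2]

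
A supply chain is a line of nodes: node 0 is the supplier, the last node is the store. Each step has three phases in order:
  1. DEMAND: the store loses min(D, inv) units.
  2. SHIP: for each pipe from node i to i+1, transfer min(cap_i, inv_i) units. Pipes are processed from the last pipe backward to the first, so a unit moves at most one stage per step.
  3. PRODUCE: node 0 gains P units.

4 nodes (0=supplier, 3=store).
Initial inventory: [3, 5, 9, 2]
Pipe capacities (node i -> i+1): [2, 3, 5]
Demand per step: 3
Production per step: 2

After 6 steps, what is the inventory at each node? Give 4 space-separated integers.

Step 1: demand=3,sold=2 ship[2->3]=5 ship[1->2]=3 ship[0->1]=2 prod=2 -> inv=[3 4 7 5]
Step 2: demand=3,sold=3 ship[2->3]=5 ship[1->2]=3 ship[0->1]=2 prod=2 -> inv=[3 3 5 7]
Step 3: demand=3,sold=3 ship[2->3]=5 ship[1->2]=3 ship[0->1]=2 prod=2 -> inv=[3 2 3 9]
Step 4: demand=3,sold=3 ship[2->3]=3 ship[1->2]=2 ship[0->1]=2 prod=2 -> inv=[3 2 2 9]
Step 5: demand=3,sold=3 ship[2->3]=2 ship[1->2]=2 ship[0->1]=2 prod=2 -> inv=[3 2 2 8]
Step 6: demand=3,sold=3 ship[2->3]=2 ship[1->2]=2 ship[0->1]=2 prod=2 -> inv=[3 2 2 7]

3 2 2 7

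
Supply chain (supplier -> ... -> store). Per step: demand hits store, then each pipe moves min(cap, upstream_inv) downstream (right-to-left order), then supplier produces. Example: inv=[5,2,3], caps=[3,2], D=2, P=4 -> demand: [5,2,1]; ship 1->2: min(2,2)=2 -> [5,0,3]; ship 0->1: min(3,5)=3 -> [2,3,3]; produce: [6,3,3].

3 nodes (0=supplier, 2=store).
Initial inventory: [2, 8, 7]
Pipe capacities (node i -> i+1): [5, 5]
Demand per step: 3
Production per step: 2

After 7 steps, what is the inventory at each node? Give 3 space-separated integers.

Step 1: demand=3,sold=3 ship[1->2]=5 ship[0->1]=2 prod=2 -> inv=[2 5 9]
Step 2: demand=3,sold=3 ship[1->2]=5 ship[0->1]=2 prod=2 -> inv=[2 2 11]
Step 3: demand=3,sold=3 ship[1->2]=2 ship[0->1]=2 prod=2 -> inv=[2 2 10]
Step 4: demand=3,sold=3 ship[1->2]=2 ship[0->1]=2 prod=2 -> inv=[2 2 9]
Step 5: demand=3,sold=3 ship[1->2]=2 ship[0->1]=2 prod=2 -> inv=[2 2 8]
Step 6: demand=3,sold=3 ship[1->2]=2 ship[0->1]=2 prod=2 -> inv=[2 2 7]
Step 7: demand=3,sold=3 ship[1->2]=2 ship[0->1]=2 prod=2 -> inv=[2 2 6]

2 2 6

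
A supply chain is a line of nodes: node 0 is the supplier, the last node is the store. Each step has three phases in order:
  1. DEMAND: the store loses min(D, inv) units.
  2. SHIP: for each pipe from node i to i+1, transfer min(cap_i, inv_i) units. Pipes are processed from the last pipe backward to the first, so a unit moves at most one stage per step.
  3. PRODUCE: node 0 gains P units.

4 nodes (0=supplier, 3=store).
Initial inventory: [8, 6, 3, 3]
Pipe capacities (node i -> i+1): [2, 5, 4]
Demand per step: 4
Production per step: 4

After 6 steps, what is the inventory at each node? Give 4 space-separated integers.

Step 1: demand=4,sold=3 ship[2->3]=3 ship[1->2]=5 ship[0->1]=2 prod=4 -> inv=[10 3 5 3]
Step 2: demand=4,sold=3 ship[2->3]=4 ship[1->2]=3 ship[0->1]=2 prod=4 -> inv=[12 2 4 4]
Step 3: demand=4,sold=4 ship[2->3]=4 ship[1->2]=2 ship[0->1]=2 prod=4 -> inv=[14 2 2 4]
Step 4: demand=4,sold=4 ship[2->3]=2 ship[1->2]=2 ship[0->1]=2 prod=4 -> inv=[16 2 2 2]
Step 5: demand=4,sold=2 ship[2->3]=2 ship[1->2]=2 ship[0->1]=2 prod=4 -> inv=[18 2 2 2]
Step 6: demand=4,sold=2 ship[2->3]=2 ship[1->2]=2 ship[0->1]=2 prod=4 -> inv=[20 2 2 2]

20 2 2 2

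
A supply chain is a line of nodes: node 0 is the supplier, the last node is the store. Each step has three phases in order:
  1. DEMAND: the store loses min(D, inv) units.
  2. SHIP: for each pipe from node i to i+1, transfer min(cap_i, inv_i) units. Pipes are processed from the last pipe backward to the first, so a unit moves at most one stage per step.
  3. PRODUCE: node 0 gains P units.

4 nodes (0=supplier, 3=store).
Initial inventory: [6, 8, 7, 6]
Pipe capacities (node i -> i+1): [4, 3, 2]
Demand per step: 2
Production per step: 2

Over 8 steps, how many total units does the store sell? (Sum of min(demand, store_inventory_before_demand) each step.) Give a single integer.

Answer: 16

Derivation:
Step 1: sold=2 (running total=2) -> [4 9 8 6]
Step 2: sold=2 (running total=4) -> [2 10 9 6]
Step 3: sold=2 (running total=6) -> [2 9 10 6]
Step 4: sold=2 (running total=8) -> [2 8 11 6]
Step 5: sold=2 (running total=10) -> [2 7 12 6]
Step 6: sold=2 (running total=12) -> [2 6 13 6]
Step 7: sold=2 (running total=14) -> [2 5 14 6]
Step 8: sold=2 (running total=16) -> [2 4 15 6]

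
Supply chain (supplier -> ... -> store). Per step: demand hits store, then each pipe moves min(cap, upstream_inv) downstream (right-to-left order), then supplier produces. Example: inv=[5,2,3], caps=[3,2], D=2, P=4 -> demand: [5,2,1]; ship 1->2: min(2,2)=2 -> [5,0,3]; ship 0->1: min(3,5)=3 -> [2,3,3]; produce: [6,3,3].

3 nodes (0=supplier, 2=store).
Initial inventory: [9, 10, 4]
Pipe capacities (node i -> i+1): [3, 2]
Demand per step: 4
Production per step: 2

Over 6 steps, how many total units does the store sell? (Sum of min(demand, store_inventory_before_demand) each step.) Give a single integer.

Answer: 14

Derivation:
Step 1: sold=4 (running total=4) -> [8 11 2]
Step 2: sold=2 (running total=6) -> [7 12 2]
Step 3: sold=2 (running total=8) -> [6 13 2]
Step 4: sold=2 (running total=10) -> [5 14 2]
Step 5: sold=2 (running total=12) -> [4 15 2]
Step 6: sold=2 (running total=14) -> [3 16 2]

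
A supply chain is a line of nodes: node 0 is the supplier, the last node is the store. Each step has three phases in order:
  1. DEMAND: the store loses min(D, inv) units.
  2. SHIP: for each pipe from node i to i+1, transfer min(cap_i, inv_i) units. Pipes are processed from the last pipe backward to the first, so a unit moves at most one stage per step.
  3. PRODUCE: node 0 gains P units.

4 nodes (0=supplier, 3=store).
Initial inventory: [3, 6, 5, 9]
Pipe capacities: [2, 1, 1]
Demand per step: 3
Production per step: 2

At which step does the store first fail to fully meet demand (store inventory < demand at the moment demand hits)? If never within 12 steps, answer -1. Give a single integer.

Step 1: demand=3,sold=3 ship[2->3]=1 ship[1->2]=1 ship[0->1]=2 prod=2 -> [3 7 5 7]
Step 2: demand=3,sold=3 ship[2->3]=1 ship[1->2]=1 ship[0->1]=2 prod=2 -> [3 8 5 5]
Step 3: demand=3,sold=3 ship[2->3]=1 ship[1->2]=1 ship[0->1]=2 prod=2 -> [3 9 5 3]
Step 4: demand=3,sold=3 ship[2->3]=1 ship[1->2]=1 ship[0->1]=2 prod=2 -> [3 10 5 1]
Step 5: demand=3,sold=1 ship[2->3]=1 ship[1->2]=1 ship[0->1]=2 prod=2 -> [3 11 5 1]
Step 6: demand=3,sold=1 ship[2->3]=1 ship[1->2]=1 ship[0->1]=2 prod=2 -> [3 12 5 1]
Step 7: demand=3,sold=1 ship[2->3]=1 ship[1->2]=1 ship[0->1]=2 prod=2 -> [3 13 5 1]
Step 8: demand=3,sold=1 ship[2->3]=1 ship[1->2]=1 ship[0->1]=2 prod=2 -> [3 14 5 1]
Step 9: demand=3,sold=1 ship[2->3]=1 ship[1->2]=1 ship[0->1]=2 prod=2 -> [3 15 5 1]
Step 10: demand=3,sold=1 ship[2->3]=1 ship[1->2]=1 ship[0->1]=2 prod=2 -> [3 16 5 1]
Step 11: demand=3,sold=1 ship[2->3]=1 ship[1->2]=1 ship[0->1]=2 prod=2 -> [3 17 5 1]
Step 12: demand=3,sold=1 ship[2->3]=1 ship[1->2]=1 ship[0->1]=2 prod=2 -> [3 18 5 1]
First stockout at step 5

5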